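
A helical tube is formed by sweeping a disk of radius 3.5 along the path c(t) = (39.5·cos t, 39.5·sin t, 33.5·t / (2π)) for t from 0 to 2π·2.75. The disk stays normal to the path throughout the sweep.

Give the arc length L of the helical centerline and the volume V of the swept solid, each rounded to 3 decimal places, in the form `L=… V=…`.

2πR = 2π·39.5 = 248.185820
per-turn = √(248.185820² + 33.5²) = √(61596.2011 + 1122.25) = √62718.4511 = 250.436521
L = 2.75 × 250.436521 = 688.700433
V = π·3.5² × L = 38.484510 × 688.700433 = 26504.298699

L=688.700 V=26504.299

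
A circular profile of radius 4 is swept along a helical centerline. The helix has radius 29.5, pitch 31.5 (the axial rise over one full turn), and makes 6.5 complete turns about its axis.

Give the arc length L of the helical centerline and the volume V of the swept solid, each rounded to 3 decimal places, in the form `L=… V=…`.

2πR = 2π·29.5 = 185.353967
per-turn = √(185.353967² + 31.5²) = √(34356.0929 + 992.25) = √35348.3429 = 188.011550
L = 6.5 × 188.011550 = 1222.075075
V = π·4² × L = 50.265482 × 1222.075075 = 61428.193233

L=1222.075 V=61428.193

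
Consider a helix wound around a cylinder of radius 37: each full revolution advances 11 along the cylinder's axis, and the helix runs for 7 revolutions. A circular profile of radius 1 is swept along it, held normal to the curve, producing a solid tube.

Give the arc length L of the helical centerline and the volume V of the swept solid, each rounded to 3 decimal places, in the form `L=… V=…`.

L=1629.166 V=5118.175

2πR = 2π·37 = 232.477856
per-turn = √(232.477856² + 11²) = √(54045.9537 + 121) = √54166.9537 = 232.737951
L = 7 × 232.737951 = 1629.165655
V = π·1² × L = 3.141593 × 1629.165655 = 5118.174853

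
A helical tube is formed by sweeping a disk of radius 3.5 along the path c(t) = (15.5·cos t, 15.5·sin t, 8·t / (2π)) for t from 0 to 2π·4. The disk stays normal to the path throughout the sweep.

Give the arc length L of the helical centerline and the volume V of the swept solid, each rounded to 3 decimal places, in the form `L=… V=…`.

2πR = 2π·15.5 = 97.389372
per-turn = √(97.389372² + 8²) = √(9484.6898 + 64) = √9548.6898 = 97.717398
L = 4 × 97.717398 = 390.869591
V = π·3.5² × L = 38.484510 × 390.869591 = 15042.424691

L=390.870 V=15042.425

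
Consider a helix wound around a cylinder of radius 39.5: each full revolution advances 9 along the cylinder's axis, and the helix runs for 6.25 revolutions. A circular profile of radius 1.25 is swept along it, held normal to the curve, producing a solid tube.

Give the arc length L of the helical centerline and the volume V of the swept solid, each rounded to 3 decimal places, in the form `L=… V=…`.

L=1552.181 V=7619.250

2πR = 2π·39.5 = 248.185820
per-turn = √(248.185820² + 9²) = √(61596.2011 + 81) = √61677.2011 = 248.348950
L = 6.25 × 248.348950 = 1552.180939
V = π·1.25² × L = 4.908739 × 1552.180939 = 7619.250366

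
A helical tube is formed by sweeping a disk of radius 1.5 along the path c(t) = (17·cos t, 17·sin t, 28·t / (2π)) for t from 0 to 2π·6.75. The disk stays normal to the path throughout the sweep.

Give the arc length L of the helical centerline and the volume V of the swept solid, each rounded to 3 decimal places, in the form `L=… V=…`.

L=745.356 V=5268.611

2πR = 2π·17 = 106.814150
per-turn = √(106.814150² + 28²) = √(11409.2627 + 784) = √12193.2627 = 110.423108
L = 6.75 × 110.423108 = 745.355976
V = π·1.5² × L = 7.068583 × 745.355976 = 5268.610933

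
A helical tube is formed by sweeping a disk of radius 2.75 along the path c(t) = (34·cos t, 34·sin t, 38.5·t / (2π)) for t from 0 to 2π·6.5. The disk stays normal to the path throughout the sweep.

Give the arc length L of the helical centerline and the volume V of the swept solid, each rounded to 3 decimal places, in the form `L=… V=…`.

2πR = 2π·34 = 213.628300
per-turn = √(213.628300² + 38.5²) = √(45637.0508 + 1482.25) = √47119.3008 = 217.069806
L = 6.5 × 217.069806 = 1410.953740
V = π·2.75² × L = 23.758294 × 1410.953740 = 33521.854403

L=1410.954 V=33521.854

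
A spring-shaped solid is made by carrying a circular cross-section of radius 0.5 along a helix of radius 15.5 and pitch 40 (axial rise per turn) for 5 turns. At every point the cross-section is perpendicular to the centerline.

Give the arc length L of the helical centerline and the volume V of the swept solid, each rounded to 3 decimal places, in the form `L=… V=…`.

L=526.419 V=413.449

2πR = 2π·15.5 = 97.389372
per-turn = √(97.389372² + 40²) = √(9484.6898 + 1600) = √11084.6898 = 105.283854
L = 5 × 105.283854 = 526.419268
V = π·0.5² × L = 0.785398 × 526.419268 = 413.448726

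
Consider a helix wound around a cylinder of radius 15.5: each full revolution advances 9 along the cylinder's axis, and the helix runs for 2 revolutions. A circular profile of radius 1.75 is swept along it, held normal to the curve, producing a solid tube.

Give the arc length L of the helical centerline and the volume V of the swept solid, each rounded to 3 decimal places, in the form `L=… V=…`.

L=195.609 V=1881.976

2πR = 2π·15.5 = 97.389372
per-turn = √(97.389372² + 9²) = √(9484.6898 + 81) = √9565.6898 = 97.804345
L = 2 × 97.804345 = 195.608689
V = π·1.75² × L = 9.621128 × 195.608689 = 1881.976140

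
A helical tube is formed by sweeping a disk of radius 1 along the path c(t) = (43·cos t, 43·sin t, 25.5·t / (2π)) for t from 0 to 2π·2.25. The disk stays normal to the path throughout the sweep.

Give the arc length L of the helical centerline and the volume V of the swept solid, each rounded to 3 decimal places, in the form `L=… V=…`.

L=610.600 V=1918.256

2πR = 2π·43 = 270.176968
per-turn = √(270.176968² + 25.5²) = √(72995.5942 + 650.25) = √73645.8442 = 271.377678
L = 2.25 × 271.377678 = 610.599776
V = π·1² × L = 3.141593 × 610.599776 = 1918.255769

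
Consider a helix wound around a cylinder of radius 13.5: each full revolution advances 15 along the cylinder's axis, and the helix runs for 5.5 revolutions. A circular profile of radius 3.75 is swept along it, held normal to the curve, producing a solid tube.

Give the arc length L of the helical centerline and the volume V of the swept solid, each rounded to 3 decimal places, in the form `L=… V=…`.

2πR = 2π·13.5 = 84.823002
per-turn = √(84.823002² + 15²) = √(7194.9416 + 225) = √7419.9416 = 86.139083
L = 5.5 × 86.139083 = 473.764956
V = π·3.75² × L = 44.178647 × 473.764956 = 20930.294611

L=473.765 V=20930.295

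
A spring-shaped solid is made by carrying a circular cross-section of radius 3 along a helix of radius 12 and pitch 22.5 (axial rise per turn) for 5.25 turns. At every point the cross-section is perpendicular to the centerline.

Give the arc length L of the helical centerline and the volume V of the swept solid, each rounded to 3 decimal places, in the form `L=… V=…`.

L=413.090 V=11679.845

2πR = 2π·12 = 75.398224
per-turn = √(75.398224² + 22.5²) = √(5684.8921 + 506.25) = √6191.1421 = 78.683811
L = 5.25 × 78.683811 = 413.090008
V = π·3² × L = 28.274334 × 413.090008 = 11679.844823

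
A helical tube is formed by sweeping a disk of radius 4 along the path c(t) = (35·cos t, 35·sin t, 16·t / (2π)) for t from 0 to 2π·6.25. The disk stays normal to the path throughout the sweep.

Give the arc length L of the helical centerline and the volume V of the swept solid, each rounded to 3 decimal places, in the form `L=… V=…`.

L=1378.080 V=69269.847

2πR = 2π·35 = 219.911486
per-turn = √(219.911486² + 16²) = √(48361.0616 + 256) = √48617.0616 = 220.492770
L = 6.25 × 220.492770 = 1378.079812
V = π·4² × L = 50.265482 × 1378.079812 = 69269.846600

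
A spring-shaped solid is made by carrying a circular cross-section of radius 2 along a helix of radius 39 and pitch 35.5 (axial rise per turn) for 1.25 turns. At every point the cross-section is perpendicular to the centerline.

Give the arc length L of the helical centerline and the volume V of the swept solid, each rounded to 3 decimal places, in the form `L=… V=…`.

L=309.503 V=3889.329

2πR = 2π·39 = 245.044227
per-turn = √(245.044227² + 35.5²) = √(60046.6732 + 1260.25) = √61306.9232 = 247.602349
L = 1.25 × 247.602349 = 309.502936
V = π·2² × L = 12.566371 × 309.502936 = 3889.328601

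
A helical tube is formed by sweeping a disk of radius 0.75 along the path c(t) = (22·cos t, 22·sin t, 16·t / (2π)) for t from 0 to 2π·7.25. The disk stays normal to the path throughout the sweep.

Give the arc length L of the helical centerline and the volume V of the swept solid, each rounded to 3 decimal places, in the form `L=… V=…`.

L=1008.859 V=1782.801

2πR = 2π·22 = 138.230077
per-turn = √(138.230077² + 16²) = √(19107.5541 + 256) = √19363.5541 = 139.152988
L = 7.25 × 139.152988 = 1008.859164
V = π·0.75² × L = 1.767146 × 1008.859164 = 1782.801303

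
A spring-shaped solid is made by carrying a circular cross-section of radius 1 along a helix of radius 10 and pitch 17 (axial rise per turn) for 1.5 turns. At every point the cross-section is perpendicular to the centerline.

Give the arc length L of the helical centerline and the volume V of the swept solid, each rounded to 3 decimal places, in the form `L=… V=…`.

L=97.637 V=306.734

2πR = 2π·10 = 62.831853
per-turn = √(62.831853² + 17²) = √(3947.8418 + 289) = √4236.8418 = 65.091027
L = 1.5 × 65.091027 = 97.636540
V = π·1² × L = 3.141593 × 97.636540 = 306.734237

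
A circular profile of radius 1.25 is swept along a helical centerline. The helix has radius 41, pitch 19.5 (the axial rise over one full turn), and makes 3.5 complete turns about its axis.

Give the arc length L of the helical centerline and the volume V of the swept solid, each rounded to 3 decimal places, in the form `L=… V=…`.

L=904.217 V=4438.562

2πR = 2π·41 = 257.610598
per-turn = √(257.610598² + 19.5²) = √(66363.2200 + 380.25) = √66743.4700 = 258.347576
L = 3.5 × 258.347576 = 904.216516
V = π·1.25² × L = 4.908739 × 904.216516 = 4438.562443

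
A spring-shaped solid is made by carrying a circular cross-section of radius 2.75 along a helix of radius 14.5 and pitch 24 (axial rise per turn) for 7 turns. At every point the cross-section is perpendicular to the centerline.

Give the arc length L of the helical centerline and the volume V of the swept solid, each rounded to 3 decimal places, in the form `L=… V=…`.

L=659.500 V=15668.600

2πR = 2π·14.5 = 91.106187
per-turn = √(91.106187² + 24²) = √(8300.3373 + 576) = √8876.3373 = 94.214316
L = 7 × 94.214316 = 659.500211
V = π·2.75² × L = 23.758294 × 659.500211 = 15668.600188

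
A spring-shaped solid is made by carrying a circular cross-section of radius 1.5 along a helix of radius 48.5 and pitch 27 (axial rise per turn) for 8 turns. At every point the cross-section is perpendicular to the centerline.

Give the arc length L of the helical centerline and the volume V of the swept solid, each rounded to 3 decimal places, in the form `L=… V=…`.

2πR = 2π·48.5 = 304.734487
per-turn = √(304.734487² + 27²) = √(92863.1078 + 729) = √93592.1078 = 305.928272
L = 8 × 305.928272 = 2447.426179
V = π·1.5² × L = 7.068583 × 2447.426179 = 17299.836232

L=2447.426 V=17299.836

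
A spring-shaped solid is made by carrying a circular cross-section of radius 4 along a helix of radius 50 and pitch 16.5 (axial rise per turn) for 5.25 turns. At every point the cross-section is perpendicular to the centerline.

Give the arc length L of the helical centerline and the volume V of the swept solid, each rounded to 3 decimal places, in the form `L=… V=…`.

2πR = 2π·50 = 314.159265
per-turn = √(314.159265² + 16.5²) = √(98696.0440 + 272.25) = √98968.2940 = 314.592266
L = 5.25 × 314.592266 = 1651.609398
V = π·4² × L = 50.265482 × 1651.609398 = 83018.943223

L=1651.609 V=83018.943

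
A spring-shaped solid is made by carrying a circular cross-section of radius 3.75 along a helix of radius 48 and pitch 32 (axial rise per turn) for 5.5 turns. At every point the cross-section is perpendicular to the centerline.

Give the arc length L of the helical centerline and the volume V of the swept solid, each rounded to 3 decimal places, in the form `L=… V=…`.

L=1668.072 V=73693.158

2πR = 2π·48 = 301.592895
per-turn = √(301.592895² + 32²) = √(90958.2742 + 1024) = √91982.2742 = 303.285796
L = 5.5 × 303.285796 = 1668.071879
V = π·3.75² × L = 44.178647 × 1668.071879 = 73693.158196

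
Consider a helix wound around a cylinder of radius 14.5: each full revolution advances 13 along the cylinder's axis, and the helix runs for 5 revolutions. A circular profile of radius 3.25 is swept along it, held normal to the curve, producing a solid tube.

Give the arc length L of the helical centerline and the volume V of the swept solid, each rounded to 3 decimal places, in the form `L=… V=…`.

L=460.145 V=15269.025

2πR = 2π·14.5 = 91.106187
per-turn = √(91.106187² + 13²) = √(8300.3373 + 169) = √8469.3373 = 92.029003
L = 5 × 92.029003 = 460.145013
V = π·3.25² × L = 33.183072 × 460.145013 = 15269.025266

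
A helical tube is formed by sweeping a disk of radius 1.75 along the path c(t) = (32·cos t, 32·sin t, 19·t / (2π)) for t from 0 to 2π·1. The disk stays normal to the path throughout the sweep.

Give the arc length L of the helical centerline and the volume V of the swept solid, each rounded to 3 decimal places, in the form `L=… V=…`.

2πR = 2π·32 = 201.061930
per-turn = √(201.061930² + 19²) = √(40425.8996 + 361) = √40786.8996 = 201.957668
L = 1 × 201.957668 = 201.957668
V = π·1.75² × L = 9.621128 × 201.957668 = 1943.060473

L=201.958 V=1943.060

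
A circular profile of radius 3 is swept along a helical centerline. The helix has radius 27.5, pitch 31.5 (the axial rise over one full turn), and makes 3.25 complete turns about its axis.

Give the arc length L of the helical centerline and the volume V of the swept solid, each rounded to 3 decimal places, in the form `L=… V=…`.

2πR = 2π·27.5 = 172.787596
per-turn = √(172.787596² + 31.5²) = √(29855.5533 + 992.25) = √30847.8033 = 175.635427
L = 3.25 × 175.635427 = 570.815139
V = π·3² × L = 28.274334 × 570.815139 = 16139.417815

L=570.815 V=16139.418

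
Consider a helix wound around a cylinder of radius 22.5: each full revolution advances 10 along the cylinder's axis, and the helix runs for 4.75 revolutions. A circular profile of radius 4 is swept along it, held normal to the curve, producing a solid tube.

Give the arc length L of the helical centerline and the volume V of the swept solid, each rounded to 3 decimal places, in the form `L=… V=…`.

L=673.193 V=33838.386

2πR = 2π·22.5 = 141.371669
per-turn = √(141.371669² + 10²) = √(19985.9489 + 100) = √20085.9489 = 141.724906
L = 4.75 × 141.724906 = 673.193302
V = π·4² × L = 50.265482 × 673.193302 = 33838.386130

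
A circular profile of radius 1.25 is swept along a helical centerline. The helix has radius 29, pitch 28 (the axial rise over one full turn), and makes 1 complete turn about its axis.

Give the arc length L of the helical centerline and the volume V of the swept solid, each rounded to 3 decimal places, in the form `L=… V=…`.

L=184.351 V=904.932

2πR = 2π·29 = 182.212374
per-turn = √(182.212374² + 28²) = √(33201.3492 + 784) = √33985.3492 = 184.351157
L = 1 × 184.351157 = 184.351157
V = π·1.25² × L = 4.908739 × 184.351157 = 904.931627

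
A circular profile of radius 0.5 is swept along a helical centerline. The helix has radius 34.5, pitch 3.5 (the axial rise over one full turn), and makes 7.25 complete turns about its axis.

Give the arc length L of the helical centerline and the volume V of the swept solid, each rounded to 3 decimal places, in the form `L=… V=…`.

2πR = 2π·34.5 = 216.769893
per-turn = √(216.769893² + 3.5²) = √(46989.1866 + 12.25) = √47001.4366 = 216.798147
L = 7.25 × 216.798147 = 1571.786566
V = π·0.5² × L = 0.785398 × 1571.786566 = 1234.478282

L=1571.787 V=1234.478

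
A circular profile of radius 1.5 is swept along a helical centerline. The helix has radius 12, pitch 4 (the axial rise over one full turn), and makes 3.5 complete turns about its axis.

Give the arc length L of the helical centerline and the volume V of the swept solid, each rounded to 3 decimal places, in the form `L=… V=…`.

L=264.265 V=1867.978

2πR = 2π·12 = 75.398224
per-turn = √(75.398224² + 4²) = √(5684.8921 + 16) = √5700.8921 = 75.504252
L = 3.5 × 75.504252 = 264.264884
V = π·1.5² × L = 7.068583 × 264.264884 = 1867.978387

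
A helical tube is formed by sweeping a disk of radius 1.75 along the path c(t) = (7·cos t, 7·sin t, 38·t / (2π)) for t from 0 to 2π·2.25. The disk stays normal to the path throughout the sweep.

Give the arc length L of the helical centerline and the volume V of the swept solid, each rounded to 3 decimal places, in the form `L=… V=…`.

L=130.780 V=1258.249

2πR = 2π·7 = 43.982297
per-turn = √(43.982297² + 38²) = √(1934.4425 + 1444) = √3378.4425 = 58.124371
L = 2.25 × 58.124371 = 130.779834
V = π·1.75² × L = 9.621128 × 130.779834 = 1258.249457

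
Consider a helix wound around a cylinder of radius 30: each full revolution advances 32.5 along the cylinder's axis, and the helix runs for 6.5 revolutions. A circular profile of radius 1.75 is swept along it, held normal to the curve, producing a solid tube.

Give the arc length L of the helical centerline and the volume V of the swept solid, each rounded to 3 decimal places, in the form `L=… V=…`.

L=1243.299 V=11961.942

2πR = 2π·30 = 188.495559
per-turn = √(188.495559² + 32.5²) = √(35530.5758 + 1056.25) = √36586.8258 = 191.276830
L = 6.5 × 191.276830 = 1243.299398
V = π·1.75² × L = 9.621128 × 1243.299398 = 11961.942026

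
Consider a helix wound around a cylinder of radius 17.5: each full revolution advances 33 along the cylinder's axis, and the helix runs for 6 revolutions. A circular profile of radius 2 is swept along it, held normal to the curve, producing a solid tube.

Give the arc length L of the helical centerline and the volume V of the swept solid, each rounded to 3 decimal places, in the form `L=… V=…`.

2πR = 2π·17.5 = 109.955743
per-turn = √(109.955743² + 33²) = √(12090.2654 + 1089) = √13179.2654 = 114.800982
L = 6 × 114.800982 = 688.805890
V = π·2² × L = 12.566371 × 688.805890 = 8655.790095

L=688.806 V=8655.790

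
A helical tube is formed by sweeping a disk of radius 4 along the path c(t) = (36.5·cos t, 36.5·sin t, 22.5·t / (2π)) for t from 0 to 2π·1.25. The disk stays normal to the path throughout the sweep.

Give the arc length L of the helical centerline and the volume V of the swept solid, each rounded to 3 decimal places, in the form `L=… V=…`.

2πR = 2π·36.5 = 229.336264
per-turn = √(229.336264² + 22.5²) = √(52595.1219 + 506.25) = √53101.3719 = 230.437349
L = 1.25 × 230.437349 = 288.046686
V = π·4² × L = 50.265482 × 288.046686 = 14478.805660

L=288.047 V=14478.806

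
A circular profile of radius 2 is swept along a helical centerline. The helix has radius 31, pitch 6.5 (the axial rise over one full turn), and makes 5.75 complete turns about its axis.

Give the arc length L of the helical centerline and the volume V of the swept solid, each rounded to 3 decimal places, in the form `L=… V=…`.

2πR = 2π·31 = 194.778745
per-turn = √(194.778745² + 6.5²) = √(37938.7593 + 42.25) = √37981.0093 = 194.887171
L = 5.75 × 194.887171 = 1120.601232
V = π·2² × L = 12.566371 × 1120.601232 = 14081.890389

L=1120.601 V=14081.890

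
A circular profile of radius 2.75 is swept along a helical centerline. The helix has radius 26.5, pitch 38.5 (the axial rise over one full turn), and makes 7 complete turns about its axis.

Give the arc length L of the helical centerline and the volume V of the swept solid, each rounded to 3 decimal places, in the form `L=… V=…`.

L=1196.283 V=28421.638

2πR = 2π·26.5 = 166.504411
per-turn = √(166.504411² + 38.5²) = √(27723.7188 + 1482.25) = √29205.9688 = 170.897539
L = 7 × 170.897539 = 1196.282771
V = π·2.75² × L = 23.758294 × 1196.282771 = 28421.638322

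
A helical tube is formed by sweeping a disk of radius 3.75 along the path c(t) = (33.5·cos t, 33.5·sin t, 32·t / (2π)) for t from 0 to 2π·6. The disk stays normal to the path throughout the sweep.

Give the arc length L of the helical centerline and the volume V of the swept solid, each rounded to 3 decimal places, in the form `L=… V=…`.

2πR = 2π·33.5 = 210.486708
per-turn = √(210.486708² + 32²) = √(44304.6542 + 1024) = √45328.6542 = 212.905270
L = 6 × 212.905270 = 1277.431622
V = π·3.75² × L = 44.178647 × 1277.431622 = 56435.200313

L=1277.432 V=56435.200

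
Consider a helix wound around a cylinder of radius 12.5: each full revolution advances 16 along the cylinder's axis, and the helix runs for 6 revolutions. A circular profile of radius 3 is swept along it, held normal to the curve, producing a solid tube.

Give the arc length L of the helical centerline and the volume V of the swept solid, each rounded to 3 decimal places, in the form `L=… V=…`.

L=480.918 V=13597.635

2πR = 2π·12.5 = 78.539816
per-turn = √(78.539816² + 16²) = √(6168.5028 + 256) = √6424.5028 = 80.152996
L = 6 × 80.152996 = 480.917975
V = π·3² × L = 28.274334 × 480.917975 = 13597.635405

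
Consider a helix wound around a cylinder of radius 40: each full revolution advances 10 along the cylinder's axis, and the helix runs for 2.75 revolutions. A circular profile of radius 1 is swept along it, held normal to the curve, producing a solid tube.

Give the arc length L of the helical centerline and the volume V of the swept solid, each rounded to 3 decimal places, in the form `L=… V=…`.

L=691.697 V=2173.031

2πR = 2π·40 = 251.327412
per-turn = √(251.327412² + 10²) = √(63165.4682 + 100) = √63265.4682 = 251.526277
L = 2.75 × 251.526277 = 691.697263
V = π·1² × L = 3.141593 × 691.697263 = 2173.031039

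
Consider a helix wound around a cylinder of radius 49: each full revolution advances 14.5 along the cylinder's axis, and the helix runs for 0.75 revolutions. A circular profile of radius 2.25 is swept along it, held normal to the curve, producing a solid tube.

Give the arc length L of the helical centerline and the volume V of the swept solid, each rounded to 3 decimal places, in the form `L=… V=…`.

2πR = 2π·49 = 307.876080
per-turn = √(307.876080² + 14.5²) = √(94787.6807 + 210.25) = √94997.9307 = 308.217343
L = 0.75 × 308.217343 = 231.163007
V = π·2.25² × L = 15.904313 × 231.163007 = 3676.488780

L=231.163 V=3676.489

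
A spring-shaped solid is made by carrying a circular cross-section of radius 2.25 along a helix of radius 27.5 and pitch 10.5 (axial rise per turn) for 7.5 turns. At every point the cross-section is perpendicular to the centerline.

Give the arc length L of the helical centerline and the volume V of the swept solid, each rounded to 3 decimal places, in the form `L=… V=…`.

2πR = 2π·27.5 = 172.787596
per-turn = √(172.787596² + 10.5²) = √(29855.5533 + 110.25) = √29965.8033 = 173.106335
L = 7.5 × 173.106335 = 1298.297515
V = π·2.25² × L = 15.904313 × 1298.297515 = 20648.529791

L=1298.298 V=20648.530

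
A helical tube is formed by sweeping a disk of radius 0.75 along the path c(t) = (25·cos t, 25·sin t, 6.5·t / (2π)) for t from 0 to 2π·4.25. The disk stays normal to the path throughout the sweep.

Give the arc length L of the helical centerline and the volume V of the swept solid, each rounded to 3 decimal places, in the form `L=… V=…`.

L=668.160 V=1180.736

2πR = 2π·25 = 157.079633
per-turn = √(157.079633² + 6.5²) = √(24674.0110 + 42.25) = √24716.2610 = 157.214061
L = 4.25 × 157.214061 = 668.159760
V = π·0.75² × L = 1.767146 × 668.159760 = 1180.735758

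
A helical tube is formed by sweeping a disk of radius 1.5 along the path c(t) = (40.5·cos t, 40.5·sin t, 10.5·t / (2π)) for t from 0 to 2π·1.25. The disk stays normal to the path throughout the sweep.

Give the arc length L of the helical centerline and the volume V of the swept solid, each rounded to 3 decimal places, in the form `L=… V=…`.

L=318.357 V=2250.333

2πR = 2π·40.5 = 254.469005
per-turn = √(254.469005² + 10.5²) = √(64754.4745 + 110.25) = √64864.7245 = 254.685540
L = 1.25 × 254.685540 = 318.356925
V = π·1.5² × L = 7.068583 × 318.356925 = 2250.332501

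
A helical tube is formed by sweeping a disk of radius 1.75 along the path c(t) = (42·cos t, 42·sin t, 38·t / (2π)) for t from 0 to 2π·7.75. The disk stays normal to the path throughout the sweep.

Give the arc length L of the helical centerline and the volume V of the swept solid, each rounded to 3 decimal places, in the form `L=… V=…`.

L=2066.272 V=19879.863

2πR = 2π·42 = 263.893783
per-turn = √(263.893783² + 38²) = √(69639.9287 + 1444) = √71083.9287 = 266.615695
L = 7.75 × 266.615695 = 2066.271634
V = π·1.75² × L = 9.621128 × 2066.271634 = 19879.862842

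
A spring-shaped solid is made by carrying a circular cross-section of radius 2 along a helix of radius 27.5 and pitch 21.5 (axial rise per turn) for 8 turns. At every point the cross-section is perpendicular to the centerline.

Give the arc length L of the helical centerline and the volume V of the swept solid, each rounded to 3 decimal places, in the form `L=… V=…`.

2πR = 2π·27.5 = 172.787596
per-turn = √(172.787596² + 21.5²) = √(29855.5533 + 462.25) = √30317.8033 = 174.120083
L = 8 × 174.120083 = 1392.960664
V = π·2² × L = 12.566371 × 1392.960664 = 17504.459958

L=1392.961 V=17504.460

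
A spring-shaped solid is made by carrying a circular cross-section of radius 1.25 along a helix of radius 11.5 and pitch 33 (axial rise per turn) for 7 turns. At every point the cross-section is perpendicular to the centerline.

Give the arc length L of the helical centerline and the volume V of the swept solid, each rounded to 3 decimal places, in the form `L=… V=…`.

L=556.049 V=2729.501

2πR = 2π·11.5 = 72.256631
per-turn = √(72.256631² + 33²) = √(5221.0207 + 1089) = √6310.0207 = 79.435639
L = 7 × 79.435639 = 556.049472
V = π·1.25² × L = 4.908739 × 556.049472 = 2729.501465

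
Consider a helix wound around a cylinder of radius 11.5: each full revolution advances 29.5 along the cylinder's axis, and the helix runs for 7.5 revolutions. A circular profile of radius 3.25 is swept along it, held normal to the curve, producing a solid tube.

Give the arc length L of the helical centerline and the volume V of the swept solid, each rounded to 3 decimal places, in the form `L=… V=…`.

L=585.349 V=19423.693

2πR = 2π·11.5 = 72.256631
per-turn = √(72.256631² + 29.5²) = √(5221.0207 + 870.25) = √6091.2707 = 78.046593
L = 7.5 × 78.046593 = 585.349450
V = π·3.25² × L = 33.183072 × 585.349450 = 19423.693176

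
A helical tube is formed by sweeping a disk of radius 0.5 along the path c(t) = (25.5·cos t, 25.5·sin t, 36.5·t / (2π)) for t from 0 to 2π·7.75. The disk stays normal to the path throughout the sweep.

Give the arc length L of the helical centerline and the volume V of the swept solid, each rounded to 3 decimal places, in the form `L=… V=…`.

L=1273.528 V=1000.226

2πR = 2π·25.5 = 160.221225
per-turn = √(160.221225² + 36.5²) = √(25670.8410 + 1332.25) = √27003.0910 = 164.326173
L = 7.75 × 164.326173 = 1273.527839
V = π·0.5² × L = 0.785398 × 1273.527839 = 1000.226426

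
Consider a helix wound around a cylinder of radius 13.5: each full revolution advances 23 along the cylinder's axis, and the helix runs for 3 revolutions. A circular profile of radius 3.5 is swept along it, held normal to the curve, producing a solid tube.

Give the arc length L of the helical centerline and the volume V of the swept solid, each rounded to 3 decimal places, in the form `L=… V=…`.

L=263.658 V=10146.744

2πR = 2π·13.5 = 84.823002
per-turn = √(84.823002² + 23²) = √(7194.9416 + 529) = √7723.9416 = 87.885958
L = 3 × 87.885958 = 263.657874
V = π·3.5² × L = 38.484510 × 263.657874 = 10146.744087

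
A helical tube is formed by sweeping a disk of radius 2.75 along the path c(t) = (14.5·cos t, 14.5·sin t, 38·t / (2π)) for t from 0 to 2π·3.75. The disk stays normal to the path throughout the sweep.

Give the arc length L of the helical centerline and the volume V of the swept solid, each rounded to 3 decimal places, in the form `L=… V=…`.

2πR = 2π·14.5 = 91.106187
per-turn = √(91.106187² + 38²) = √(8300.3373 + 1444) = √9744.3373 = 98.713410
L = 3.75 × 98.713410 = 370.175287
V = π·2.75² × L = 23.758294 × 370.175287 = 8794.733470

L=370.175 V=8794.733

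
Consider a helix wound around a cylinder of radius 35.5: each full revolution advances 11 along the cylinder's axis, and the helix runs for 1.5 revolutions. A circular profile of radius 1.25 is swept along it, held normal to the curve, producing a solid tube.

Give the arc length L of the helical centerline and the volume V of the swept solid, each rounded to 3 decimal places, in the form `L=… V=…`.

L=334.986 V=1644.360

2πR = 2π·35.5 = 223.053078
per-turn = √(223.053078² + 11²) = √(49752.6758 + 121) = √49873.6758 = 223.324150
L = 1.5 × 223.324150 = 334.986224
V = π·1.25² × L = 4.908739 × 334.986224 = 1644.359784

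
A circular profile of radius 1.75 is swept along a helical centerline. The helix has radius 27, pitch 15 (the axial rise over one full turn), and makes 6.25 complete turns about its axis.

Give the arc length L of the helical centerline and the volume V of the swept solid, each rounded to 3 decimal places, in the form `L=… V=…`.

2πR = 2π·27 = 169.646003
per-turn = √(169.646003² + 15²) = √(28779.7664 + 225) = √29004.7664 = 170.307858
L = 6.25 × 170.307858 = 1064.424111
V = π·1.75² × L = 9.621128 × 1064.424111 = 10240.960091

L=1064.424 V=10240.960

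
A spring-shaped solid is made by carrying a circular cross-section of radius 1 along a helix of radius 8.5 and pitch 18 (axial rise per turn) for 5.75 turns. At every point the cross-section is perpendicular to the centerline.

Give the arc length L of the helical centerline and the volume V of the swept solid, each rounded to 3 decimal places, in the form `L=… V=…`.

L=324.063 V=1018.074

2πR = 2π·8.5 = 53.407075
per-turn = √(53.407075² + 18²) = √(2852.3157 + 324) = √3176.3157 = 56.358812
L = 5.75 × 56.358812 = 324.063168
V = π·1² × L = 3.141593 × 324.063168 = 1018.074468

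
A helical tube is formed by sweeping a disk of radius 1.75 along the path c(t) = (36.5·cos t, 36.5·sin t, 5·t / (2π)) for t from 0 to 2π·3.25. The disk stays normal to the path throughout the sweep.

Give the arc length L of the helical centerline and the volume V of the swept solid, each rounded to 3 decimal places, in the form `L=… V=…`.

2πR = 2π·36.5 = 229.336264
per-turn = √(229.336264² + 5²) = √(52595.1219 + 25) = √52620.1219 = 229.390762
L = 3.25 × 229.390762 = 745.519978
V = π·1.75² × L = 9.621128 × 745.519978 = 7172.742760

L=745.520 V=7172.743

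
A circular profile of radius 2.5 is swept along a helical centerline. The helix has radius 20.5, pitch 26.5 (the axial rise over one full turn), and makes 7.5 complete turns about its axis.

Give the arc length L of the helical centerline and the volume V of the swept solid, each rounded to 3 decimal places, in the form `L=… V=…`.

2πR = 2π·20.5 = 128.805299
per-turn = √(128.805299² + 26.5²) = √(16590.8050 + 702.25) = √17293.0550 = 131.503061
L = 7.5 × 131.503061 = 986.272956
V = π·2.5² × L = 19.634954 × 986.272956 = 19365.424205

L=986.273 V=19365.424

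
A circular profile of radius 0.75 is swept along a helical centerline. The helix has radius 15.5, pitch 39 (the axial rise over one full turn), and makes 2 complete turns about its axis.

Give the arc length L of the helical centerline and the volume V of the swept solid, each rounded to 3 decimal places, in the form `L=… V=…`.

L=209.816 V=370.776

2πR = 2π·15.5 = 97.389372
per-turn = √(97.389372² + 39²) = √(9484.6898 + 1521) = √11005.6898 = 104.908007
L = 2 × 104.908007 = 209.816013
V = π·0.75² × L = 1.767146 × 209.816013 = 370.775500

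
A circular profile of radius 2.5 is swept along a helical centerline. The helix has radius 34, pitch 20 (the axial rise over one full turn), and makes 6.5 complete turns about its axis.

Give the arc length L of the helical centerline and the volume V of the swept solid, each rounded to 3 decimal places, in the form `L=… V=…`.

2πR = 2π·34 = 213.628300
per-turn = √(213.628300² + 20²) = √(45637.0508 + 400) = √46037.0508 = 214.562464
L = 6.5 × 214.562464 = 1394.656013
V = π·2.5² × L = 19.634954 × 1394.656013 = 27384.006777

L=1394.656 V=27384.007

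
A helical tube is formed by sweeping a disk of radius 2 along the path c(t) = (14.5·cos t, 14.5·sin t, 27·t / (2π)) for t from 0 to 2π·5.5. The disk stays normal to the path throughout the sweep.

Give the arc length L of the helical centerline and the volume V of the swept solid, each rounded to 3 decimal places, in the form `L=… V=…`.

2πR = 2π·14.5 = 91.106187
per-turn = √(91.106187² + 27²) = √(8300.3373 + 729) = √9029.3373 = 95.022825
L = 5.5 × 95.022825 = 522.625538
V = π·2² × L = 12.566371 × 522.625538 = 6567.506208

L=522.626 V=6567.506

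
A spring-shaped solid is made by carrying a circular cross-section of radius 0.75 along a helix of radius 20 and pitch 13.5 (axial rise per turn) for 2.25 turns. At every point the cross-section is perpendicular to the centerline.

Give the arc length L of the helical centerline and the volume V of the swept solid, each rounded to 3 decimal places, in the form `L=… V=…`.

L=284.370 V=502.524

2πR = 2π·20 = 125.663706
per-turn = √(125.663706² + 13.5²) = √(15791.3670 + 182.25) = √15973.6170 = 126.386776
L = 2.25 × 126.386776 = 284.370245
V = π·0.75² × L = 1.767146 × 284.370245 = 502.523703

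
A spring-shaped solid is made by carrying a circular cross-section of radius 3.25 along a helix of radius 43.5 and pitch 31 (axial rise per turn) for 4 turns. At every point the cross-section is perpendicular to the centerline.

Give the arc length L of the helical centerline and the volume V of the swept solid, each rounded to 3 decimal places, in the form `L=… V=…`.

L=1100.284 V=36510.799

2πR = 2π·43.5 = 273.318561
per-turn = √(273.318561² + 31²) = √(74703.0357 + 961) = √75664.0357 = 275.070965
L = 4 × 275.070965 = 1100.283859
V = π·3.25² × L = 33.183072 × 1100.283859 = 36510.798973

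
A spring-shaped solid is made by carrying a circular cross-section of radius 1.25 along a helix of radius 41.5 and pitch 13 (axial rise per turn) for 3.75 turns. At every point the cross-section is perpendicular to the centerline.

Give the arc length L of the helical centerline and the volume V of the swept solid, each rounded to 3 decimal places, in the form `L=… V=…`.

2πR = 2π·41.5 = 260.752190
per-turn = √(260.752190² + 13²) = √(67991.7047 + 169) = √68160.7047 = 261.076052
L = 3.75 × 261.076052 = 979.035194
V = π·1.25² × L = 4.908739 × 979.035194 = 4805.827768

L=979.035 V=4805.828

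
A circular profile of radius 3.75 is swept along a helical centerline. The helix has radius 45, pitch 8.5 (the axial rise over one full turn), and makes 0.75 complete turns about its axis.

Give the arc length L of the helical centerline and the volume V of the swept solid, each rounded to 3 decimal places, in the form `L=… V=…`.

L=212.153 V=9372.646

2πR = 2π·45 = 282.743339
per-turn = √(282.743339² + 8.5²) = √(79943.7956 + 72.25) = √80016.0456 = 282.871076
L = 0.75 × 282.871076 = 212.153307
V = π·3.75² × L = 44.178647 × 212.153307 = 9372.645995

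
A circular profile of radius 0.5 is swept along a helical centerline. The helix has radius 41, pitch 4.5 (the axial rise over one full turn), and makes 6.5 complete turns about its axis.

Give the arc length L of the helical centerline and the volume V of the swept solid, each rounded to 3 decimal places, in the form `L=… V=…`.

L=1674.724 V=1315.325

2πR = 2π·41 = 257.610598
per-turn = √(257.610598² + 4.5²) = √(66363.2200 + 20.25) = √66383.4700 = 257.649898
L = 6.5 × 257.649898 = 1674.724338
V = π·0.5² × L = 0.785398 × 1674.724338 = 1315.325419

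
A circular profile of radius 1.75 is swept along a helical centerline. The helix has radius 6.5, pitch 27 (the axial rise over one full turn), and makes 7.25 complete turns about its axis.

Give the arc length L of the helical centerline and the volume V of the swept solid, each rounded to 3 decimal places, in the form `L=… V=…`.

L=354.951 V=3415.031

2πR = 2π·6.5 = 40.840704
per-turn = √(40.840704² + 27²) = √(1667.9631 + 729) = √2396.9631 = 48.958790
L = 7.25 × 48.958790 = 354.951229
V = π·1.75² × L = 9.621128 × 354.951229 = 3415.031035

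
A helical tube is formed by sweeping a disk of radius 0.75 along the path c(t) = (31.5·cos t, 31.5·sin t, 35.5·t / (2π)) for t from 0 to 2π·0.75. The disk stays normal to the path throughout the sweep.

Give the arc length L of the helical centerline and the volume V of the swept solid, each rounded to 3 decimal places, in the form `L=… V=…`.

L=150.809 V=266.502

2πR = 2π·31.5 = 197.920337
per-turn = √(197.920337² + 35.5²) = √(39172.4599 + 1260.25) = √40432.7099 = 201.078865
L = 0.75 × 201.078865 = 150.809149
V = π·0.75² × L = 1.767146 × 150.809149 = 266.501764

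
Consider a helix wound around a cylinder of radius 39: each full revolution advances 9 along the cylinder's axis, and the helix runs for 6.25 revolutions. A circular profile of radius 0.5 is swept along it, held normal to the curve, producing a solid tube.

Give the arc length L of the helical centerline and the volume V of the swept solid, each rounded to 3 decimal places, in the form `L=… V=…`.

2πR = 2π·39 = 245.044227
per-turn = √(245.044227² + 9²) = √(60046.6732 + 81) = √60127.6732 = 245.209448
L = 6.25 × 245.209448 = 1532.559047
V = π·0.5² × L = 0.785398 × 1532.559047 = 1203.669061

L=1532.559 V=1203.669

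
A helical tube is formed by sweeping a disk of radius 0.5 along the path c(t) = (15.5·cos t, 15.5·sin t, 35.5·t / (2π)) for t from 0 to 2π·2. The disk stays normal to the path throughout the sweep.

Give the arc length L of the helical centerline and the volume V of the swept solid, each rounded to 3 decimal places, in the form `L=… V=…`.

L=207.316 V=162.825

2πR = 2π·15.5 = 97.389372
per-turn = √(97.389372² + 35.5²) = √(9484.6898 + 1260.25) = √10744.9398 = 103.657802
L = 2 × 103.657802 = 207.315603
V = π·0.5² × L = 0.785398 × 207.315603 = 162.825294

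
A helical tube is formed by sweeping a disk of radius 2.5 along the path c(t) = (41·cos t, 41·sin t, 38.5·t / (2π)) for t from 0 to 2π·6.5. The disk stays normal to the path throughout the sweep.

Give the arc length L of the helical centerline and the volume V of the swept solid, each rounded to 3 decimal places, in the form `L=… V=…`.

2πR = 2π·41 = 257.610598
per-turn = √(257.610598² + 38.5²) = √(66363.2200 + 1482.25) = √67845.4700 = 260.471630
L = 6.5 × 260.471630 = 1693.065594
V = π·2.5² × L = 19.634954 × 1693.065594 = 33243.265210

L=1693.066 V=33243.265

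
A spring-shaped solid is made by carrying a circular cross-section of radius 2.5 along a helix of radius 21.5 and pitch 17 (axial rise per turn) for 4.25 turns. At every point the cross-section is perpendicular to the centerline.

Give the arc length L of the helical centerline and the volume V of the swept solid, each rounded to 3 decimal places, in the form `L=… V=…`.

L=578.654 V=11361.851

2πR = 2π·21.5 = 135.088484
per-turn = √(135.088484² + 17²) = √(18248.8985 + 289) = √18537.8985 = 136.153952
L = 4.25 × 136.153952 = 578.654294
V = π·2.5² × L = 19.634954 × 578.654294 = 11361.850500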